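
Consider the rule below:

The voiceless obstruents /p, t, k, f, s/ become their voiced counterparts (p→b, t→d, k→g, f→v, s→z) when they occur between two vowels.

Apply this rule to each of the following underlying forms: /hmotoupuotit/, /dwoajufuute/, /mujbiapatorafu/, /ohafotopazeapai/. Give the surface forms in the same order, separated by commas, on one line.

/hmotoupuotit/: /t/ is a voiceless obstruent between vowels /o/ and /o/, so it voices to [d]. /p/ is a voiceless obstruent between vowels /u/ and /u/, so it voices to [b]. /t/ is a voiceless obstruent between vowels /o/ and /i/, so it voices to [d]. → [hmodoubuodit].
/dwoajufuute/: /f/ is a voiceless obstruent between vowels /u/ and /u/, so it voices to [v]. /t/ is a voiceless obstruent between vowels /u/ and /e/, so it voices to [d]. → [dwoajuvuude].
/mujbiapatorafu/: /p/ is a voiceless obstruent between vowels /a/ and /a/, so it voices to [b]. /t/ is a voiceless obstruent between vowels /a/ and /o/, so it voices to [d]. /f/ is a voiceless obstruent between vowels /a/ and /u/, so it voices to [v]. → [mujbiabadoravu].
/ohafotopazeapai/: /f/ is a voiceless obstruent between vowels /a/ and /o/, so it voices to [v]. /t/ is a voiceless obstruent between vowels /o/ and /o/, so it voices to [d]. /p/ is a voiceless obstruent between vowels /o/ and /a/, so it voices to [b]. /p/ is a voiceless obstruent between vowels /a/ and /a/, so it voices to [b]. → [ohavodobazeabai].

hmodoubuodit, dwoajuvuude, mujbiabadoravu, ohavodobazeabai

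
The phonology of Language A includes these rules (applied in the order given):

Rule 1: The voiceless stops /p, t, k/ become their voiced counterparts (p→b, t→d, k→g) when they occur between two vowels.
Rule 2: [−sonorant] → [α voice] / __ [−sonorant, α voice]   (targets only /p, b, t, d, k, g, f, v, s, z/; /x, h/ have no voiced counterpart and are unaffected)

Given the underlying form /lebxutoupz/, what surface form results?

Rule 1 (intervocalic voicing): /t/ is a voiceless stop between vowels /u/ and /o/, so it voices to [d]. /lebxutoupz/ → lebxudoupz.
Rule 2 (regressive voicing assimilation): /b/ precedes the voiceless obstruent /x/, so it devoices to [p] by assimilation. /p/ precedes the voiced obstruent /z/, so it voices to [b] by assimilation. /lebxudoupz/ → lepxudoubz.

lepxudoubz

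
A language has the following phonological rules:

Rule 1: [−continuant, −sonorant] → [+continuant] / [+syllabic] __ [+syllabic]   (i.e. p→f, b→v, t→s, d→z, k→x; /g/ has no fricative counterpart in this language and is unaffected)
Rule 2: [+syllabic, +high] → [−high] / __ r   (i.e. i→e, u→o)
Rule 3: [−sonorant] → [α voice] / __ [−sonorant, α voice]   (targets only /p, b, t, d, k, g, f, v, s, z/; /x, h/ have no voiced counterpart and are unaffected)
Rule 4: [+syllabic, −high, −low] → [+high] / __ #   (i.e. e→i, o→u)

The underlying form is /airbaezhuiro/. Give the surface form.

aerbaeshueru

Rule 1 (intervocalic spirantization): no segment meets the environment; /airbaezhuiro/ is unchanged.
Rule 2 (pre-rhotic lowering): /i/ is a high vowel immediately before /r/, so it lowers to [e]. /i/ is a high vowel immediately before /r/, so it lowers to [e]. /airbaezhuiro/ → aerbaezhuero.
Rule 3 (regressive voicing assimilation): /z/ precedes the voiceless obstruent /h/, so it devoices to [s] by assimilation. /aerbaezhuero/ → aerbaeshuero.
Rule 4 (final vowel raising): /o/ is a mid vowel in word-final position, so it raises to [u]. /aerbaeshuero/ → aerbaeshueru.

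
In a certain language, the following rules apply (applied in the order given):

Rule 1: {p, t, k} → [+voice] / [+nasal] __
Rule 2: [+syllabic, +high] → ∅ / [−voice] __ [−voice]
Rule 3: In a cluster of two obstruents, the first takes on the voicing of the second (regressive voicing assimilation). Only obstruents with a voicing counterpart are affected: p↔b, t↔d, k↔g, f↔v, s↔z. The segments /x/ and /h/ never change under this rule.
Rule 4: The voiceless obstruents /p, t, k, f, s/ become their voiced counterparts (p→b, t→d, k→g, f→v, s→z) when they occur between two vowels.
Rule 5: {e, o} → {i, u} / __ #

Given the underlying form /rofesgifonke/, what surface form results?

Rule 1 (post-nasal voicing): /k/ is a voiceless stop immediately after the nasal /n/, so it voices to [g]. /rofesgifonke/ → rofesgifonge.
Rule 2 (high vowel syncope): no segment meets the environment; /rofesgifonge/ is unchanged.
Rule 3 (regressive voicing assimilation): /s/ precedes the voiced obstruent /g/, so it voices to [z] by assimilation. /rofesgifonge/ → rofezgifonge.
Rule 4 (intervocalic voicing): /f/ is a voiceless obstruent between vowels /o/ and /e/, so it voices to [v]. /f/ is a voiceless obstruent between vowels /i/ and /o/, so it voices to [v]. /rofezgifonge/ → rovezgivonge.
Rule 5 (final vowel raising): /e/ is a mid vowel in word-final position, so it raises to [i]. /rovezgivonge/ → rovezgivongi.

rovezgivongi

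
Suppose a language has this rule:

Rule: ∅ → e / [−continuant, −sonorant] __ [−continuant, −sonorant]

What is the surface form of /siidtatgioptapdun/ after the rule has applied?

/d/ and /t/ form a stop–stop cluster, so [e] is inserted between them.
/t/ and /g/ form a stop–stop cluster, so [e] is inserted between them.
/p/ and /t/ form a stop–stop cluster, so [e] is inserted between them.
/p/ and /d/ form a stop–stop cluster, so [e] is inserted between them.
Surface form: [siidetategiopetapedun].

siidetategiopetapedun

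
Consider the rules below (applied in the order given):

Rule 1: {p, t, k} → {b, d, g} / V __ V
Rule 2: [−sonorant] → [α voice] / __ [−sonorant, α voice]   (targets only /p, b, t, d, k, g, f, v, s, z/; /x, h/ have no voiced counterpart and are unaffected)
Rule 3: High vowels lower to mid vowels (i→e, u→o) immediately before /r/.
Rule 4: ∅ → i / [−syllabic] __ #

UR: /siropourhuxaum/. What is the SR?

Rule 1 (intervocalic voicing): /p/ is a voiceless stop between vowels /o/ and /o/, so it voices to [b]. /siropourhuxaum/ → sirobourhuxaum.
Rule 2 (regressive voicing assimilation): no segment meets the environment; /sirobourhuxaum/ is unchanged.
Rule 3 (pre-rhotic lowering): /i/ is a high vowel immediately before /r/, so it lowers to [e]. /u/ is a high vowel immediately before /r/, so it lowers to [o]. /sirobourhuxaum/ → seroboorhuxaum.
Rule 4 (final i-epenthesis): the form ends in the consonant /m/, so [i] is inserted word-finally. /seroboorhuxaum/ → seroboorhuxaumi.

seroboorhuxaumi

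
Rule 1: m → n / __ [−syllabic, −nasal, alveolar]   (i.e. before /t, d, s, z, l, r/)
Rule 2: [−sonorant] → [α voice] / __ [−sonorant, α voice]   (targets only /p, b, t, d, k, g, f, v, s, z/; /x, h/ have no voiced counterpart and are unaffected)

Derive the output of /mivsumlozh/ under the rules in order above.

mifsunlosh

Rule 1 (nasal place assimilation): /m/ precedes the alveolar consonant /l/, so it assimilates in place to [n]. /mivsumlozh/ → mivsunlozh.
Rule 2 (regressive voicing assimilation): /v/ precedes the voiceless obstruent /s/, so it devoices to [f] by assimilation. /z/ precedes the voiceless obstruent /h/, so it devoices to [s] by assimilation. /mivsunlozh/ → mifsunlosh.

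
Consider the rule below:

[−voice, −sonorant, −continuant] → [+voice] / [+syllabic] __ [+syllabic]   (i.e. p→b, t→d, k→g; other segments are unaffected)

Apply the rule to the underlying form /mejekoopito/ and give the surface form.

/k/ is a voiceless stop between vowels /e/ and /o/, so it voices to [g].
/p/ is a voiceless stop between vowels /o/ and /i/, so it voices to [b].
/t/ is a voiceless stop between vowels /i/ and /o/, so it voices to [d].
Surface form: [mejegoobido].

mejegoobido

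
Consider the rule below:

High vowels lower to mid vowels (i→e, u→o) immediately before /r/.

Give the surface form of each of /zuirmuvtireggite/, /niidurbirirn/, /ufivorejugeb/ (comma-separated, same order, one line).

/zuirmuvtireggite/: /i/ is a high vowel immediately before /r/, so it lowers to [e]. /i/ is a high vowel immediately before /r/, so it lowers to [e]. → [zuermuvtereggite].
/niidurbirirn/: /u/ is a high vowel immediately before /r/, so it lowers to [o]. /i/ is a high vowel immediately before /r/, so it lowers to [e]. /i/ is a high vowel immediately before /r/, so it lowers to [e]. → [niidorberern].
/ufivorejugeb/: the rule's environment is not met; surfaces unchanged as [ufivorejugeb].

zuermuvtereggite, niidorberern, ufivorejugeb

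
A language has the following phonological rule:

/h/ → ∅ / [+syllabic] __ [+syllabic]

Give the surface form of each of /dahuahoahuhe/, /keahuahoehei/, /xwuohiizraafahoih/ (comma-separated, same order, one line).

dauaoaue, keauaoeei, xwuoiizraafaoih

/dahuahoahuhe/: /h/ occurs between vowels /a/ and /u/, so it deletes. /h/ occurs between vowels /a/ and /o/, so it deletes. /h/ occurs between vowels /a/ and /u/, so it deletes. /h/ occurs between vowels /u/ and /e/, so it deletes. → [dauaoaue].
/keahuahoehei/: /h/ occurs between vowels /a/ and /u/, so it deletes. /h/ occurs between vowels /a/ and /o/, so it deletes. /h/ occurs between vowels /e/ and /e/, so it deletes. → [keauaoeei].
/xwuohiizraafahoih/: /h/ occurs between vowels /o/ and /i/, so it deletes. /h/ occurs between vowels /a/ and /o/, so it deletes. → [xwuoiizraafaoih].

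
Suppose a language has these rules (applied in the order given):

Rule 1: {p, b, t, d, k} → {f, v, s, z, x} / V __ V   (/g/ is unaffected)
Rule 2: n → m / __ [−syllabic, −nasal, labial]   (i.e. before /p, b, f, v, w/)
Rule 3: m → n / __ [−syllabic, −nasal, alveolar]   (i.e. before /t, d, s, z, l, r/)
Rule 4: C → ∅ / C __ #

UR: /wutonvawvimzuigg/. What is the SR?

Rule 1 (intervocalic spirantization): /t/ is a stop between vowels /u/ and /o/, so it spirantizes to the fricative [s]. /wutonvawvimzuigg/ → wusonvawvimzuigg.
Rule 2 (nasal place assimilation): /n/ precedes the labial consonant /v/, so it assimilates in place to [m]. /wusonvawvimzuigg/ → wusomvawvimzuigg.
Rule 3 (nasal place assimilation): /m/ precedes the alveolar consonant /z/, so it assimilates in place to [n]. /wusomvawvimzuigg/ → wusomvawvinzuigg.
Rule 4 (final cluster simplification): /g/ is the second consonant of a word-final cluster /gg/, so it deletes. /wusomvawvinzuigg/ → wusomvawvinzuig.

wusomvawvinzuig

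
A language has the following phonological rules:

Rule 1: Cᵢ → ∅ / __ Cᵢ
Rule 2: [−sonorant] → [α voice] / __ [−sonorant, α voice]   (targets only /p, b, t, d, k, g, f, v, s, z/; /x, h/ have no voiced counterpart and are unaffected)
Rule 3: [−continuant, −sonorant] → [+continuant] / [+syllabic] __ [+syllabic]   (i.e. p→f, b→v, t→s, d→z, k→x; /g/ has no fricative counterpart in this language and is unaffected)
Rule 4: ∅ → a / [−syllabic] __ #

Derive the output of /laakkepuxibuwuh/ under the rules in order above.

Rule 1 (degemination): /kk/ is a geminate; the first /k/ deletes. /laakkepuxibuwuh/ → laakepuxibuwuh.
Rule 2 (regressive voicing assimilation): no segment meets the environment; /laakepuxibuwuh/ is unchanged.
Rule 3 (intervocalic spirantization): /k/ is a stop between vowels /a/ and /e/, so it spirantizes to the fricative [x]. /p/ is a stop between vowels /e/ and /u/, so it spirantizes to the fricative [f]. /b/ is a stop between vowels /i/ and /u/, so it spirantizes to the fricative [v]. /laakepuxibuwuh/ → laaxefuxivuwuh.
Rule 4 (final a-epenthesis): the form ends in the consonant /h/, so [a] is inserted word-finally. /laaxefuxivuwuh/ → laaxefuxivuwuha.

laaxefuxivuwuha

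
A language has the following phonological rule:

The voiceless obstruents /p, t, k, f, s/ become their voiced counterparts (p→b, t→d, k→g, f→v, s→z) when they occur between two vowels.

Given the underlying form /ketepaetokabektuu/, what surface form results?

/t/ is a voiceless obstruent between vowels /e/ and /e/, so it voices to [d].
/p/ is a voiceless obstruent between vowels /e/ and /a/, so it voices to [b].
/t/ is a voiceless obstruent between vowels /e/ and /o/, so it voices to [d].
/k/ is a voiceless obstruent between vowels /o/ and /a/, so it voices to [g].
The other instances of /k/, /t/ do not occur in the required environment and remain unchanged.
Surface form: [kedebaedogabektuu].

kedebaedogabektuu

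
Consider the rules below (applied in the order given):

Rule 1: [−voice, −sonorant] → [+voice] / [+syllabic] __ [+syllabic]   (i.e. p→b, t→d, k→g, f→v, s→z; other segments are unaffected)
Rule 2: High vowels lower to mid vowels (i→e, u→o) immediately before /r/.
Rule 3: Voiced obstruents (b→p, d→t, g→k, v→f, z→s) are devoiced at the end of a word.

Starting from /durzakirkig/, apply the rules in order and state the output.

Rule 1 (intervocalic voicing): /k/ is a voiceless obstruent between vowels /a/ and /i/, so it voices to [g]. /durzakirkig/ → durzagirkig.
Rule 2 (pre-rhotic lowering): /u/ is a high vowel immediately before /r/, so it lowers to [o]. /i/ is a high vowel immediately before /r/, so it lowers to [e]. /durzagirkig/ → dorzagerkig.
Rule 3 (final devoicing): /g/ is a voiced obstruent in word-final position, so it devoices to [k]. /dorzagerkig/ → dorzagerkik.

dorzagerkik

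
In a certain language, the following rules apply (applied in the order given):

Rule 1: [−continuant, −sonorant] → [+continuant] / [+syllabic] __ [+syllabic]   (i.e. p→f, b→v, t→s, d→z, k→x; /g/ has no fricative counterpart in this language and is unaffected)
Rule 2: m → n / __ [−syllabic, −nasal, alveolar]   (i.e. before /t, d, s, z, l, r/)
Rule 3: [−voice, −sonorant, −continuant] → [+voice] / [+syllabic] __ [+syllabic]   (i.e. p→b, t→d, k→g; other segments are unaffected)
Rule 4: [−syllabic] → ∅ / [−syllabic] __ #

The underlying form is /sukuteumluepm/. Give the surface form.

Rule 1 (intervocalic spirantization): /k/ is a stop between vowels /u/ and /u/, so it spirantizes to the fricative [x]. /t/ is a stop between vowels /u/ and /e/, so it spirantizes to the fricative [s]. /sukuteumluepm/ → suxuseumluepm.
Rule 2 (nasal place assimilation): /m/ precedes the alveolar consonant /l/, so it assimilates in place to [n]. /suxuseumluepm/ → suxuseunluepm.
Rule 3 (intervocalic voicing): no segment meets the environment; /suxuseunluepm/ is unchanged.
Rule 4 (final cluster simplification): /m/ is the second consonant of a word-final cluster /pm/, so it deletes. /suxuseunluepm/ → suxuseunluep.

suxuseunluep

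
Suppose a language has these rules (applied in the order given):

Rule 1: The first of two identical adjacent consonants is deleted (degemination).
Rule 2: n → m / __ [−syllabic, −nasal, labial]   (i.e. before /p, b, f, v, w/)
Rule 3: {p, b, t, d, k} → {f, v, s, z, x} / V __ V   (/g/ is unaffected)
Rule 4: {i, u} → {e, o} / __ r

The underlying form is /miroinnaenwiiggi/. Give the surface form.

meroinaemwiigi

Rule 1 (degemination): /nn/ is a geminate; the first /n/ deletes. /gg/ is a geminate; the first /g/ deletes. /miroinnaenwiiggi/ → miroinaenwiigi.
Rule 2 (nasal place assimilation): /n/ precedes the labial consonant /w/, so it assimilates in place to [m]. /miroinaenwiigi/ → miroinaemwiigi.
Rule 3 (intervocalic spirantization): no segment meets the environment; /miroinaemwiigi/ is unchanged.
Rule 4 (pre-rhotic lowering): /i/ is a high vowel immediately before /r/, so it lowers to [e]. /miroinaemwiigi/ → meroinaemwiigi.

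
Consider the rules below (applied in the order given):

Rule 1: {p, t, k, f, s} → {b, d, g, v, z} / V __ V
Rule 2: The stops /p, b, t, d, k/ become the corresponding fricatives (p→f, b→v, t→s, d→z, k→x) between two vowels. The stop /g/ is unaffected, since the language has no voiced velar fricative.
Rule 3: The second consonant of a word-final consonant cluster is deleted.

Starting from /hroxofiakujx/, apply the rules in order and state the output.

Rule 1 (intervocalic voicing): /f/ is a voiceless obstruent between vowels /o/ and /i/, so it voices to [v]. /k/ is a voiceless obstruent between vowels /a/ and /u/, so it voices to [g]. /hroxofiakujx/ → hroxoviagujx.
Rule 2 (intervocalic spirantization): no segment meets the environment; /hroxoviagujx/ is unchanged.
Rule 3 (final cluster simplification): /x/ is the second consonant of a word-final cluster /jx/, so it deletes. /hroxoviagujx/ → hroxoviaguj.

hroxoviaguj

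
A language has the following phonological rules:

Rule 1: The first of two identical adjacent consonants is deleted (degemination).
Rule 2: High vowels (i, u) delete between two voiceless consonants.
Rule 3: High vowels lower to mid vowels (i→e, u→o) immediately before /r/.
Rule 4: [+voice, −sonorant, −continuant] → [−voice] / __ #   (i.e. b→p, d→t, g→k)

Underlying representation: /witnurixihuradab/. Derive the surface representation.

Rule 1 (degemination): no segment meets the environment; /witnurixihuradab/ is unchanged.
Rule 2 (high vowel syncope): /i/ is a high vowel flanked by voiceless consonants /x/ and /h/, so it deletes. /witnurixihuradab/ → witnurixhuradab.
Rule 3 (pre-rhotic lowering): /u/ is a high vowel immediately before /r/, so it lowers to [o]. /u/ is a high vowel immediately before /r/, so it lowers to [o]. /witnurixhuradab/ → witnorixhoradab.
Rule 4 (final devoicing): /b/ is a voiced stop in word-final position, so it devoices to [p]. /witnorixhoradab/ → witnorixhoradap.

witnorixhoradap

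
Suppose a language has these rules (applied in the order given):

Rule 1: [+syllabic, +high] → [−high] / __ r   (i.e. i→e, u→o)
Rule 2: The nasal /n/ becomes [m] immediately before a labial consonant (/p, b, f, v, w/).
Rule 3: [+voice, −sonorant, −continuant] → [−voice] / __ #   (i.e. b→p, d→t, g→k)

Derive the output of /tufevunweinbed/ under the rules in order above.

Rule 1 (pre-rhotic lowering): no segment meets the environment; /tufevunweinbed/ is unchanged.
Rule 2 (nasal place assimilation): /n/ precedes the labial consonant /w/, so it assimilates in place to [m]. /n/ precedes the labial consonant /b/, so it assimilates in place to [m]. /tufevunweinbed/ → tufevumweimbed.
Rule 3 (final devoicing): /d/ is a voiced stop in word-final position, so it devoices to [t]. /tufevumweimbed/ → tufevumweimbet.

tufevumweimbet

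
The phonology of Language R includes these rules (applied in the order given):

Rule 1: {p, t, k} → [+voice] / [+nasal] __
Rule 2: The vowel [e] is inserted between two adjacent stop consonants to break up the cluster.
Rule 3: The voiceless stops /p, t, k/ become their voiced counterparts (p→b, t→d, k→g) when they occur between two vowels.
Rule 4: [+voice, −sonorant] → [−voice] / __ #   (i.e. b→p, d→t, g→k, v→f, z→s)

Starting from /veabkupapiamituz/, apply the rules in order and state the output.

Rule 1 (post-nasal voicing): no segment meets the environment; /veabkupapiamituz/ is unchanged.
Rule 2 (stop-cluster e-epenthesis): /b/ and /k/ form a stop–stop cluster, so [e] is inserted between them. /veabkupapiamituz/ → veabekupapiamituz.
Rule 3 (intervocalic voicing): /k/ is a voiceless stop between vowels /e/ and /u/, so it voices to [g]. /p/ is a voiceless stop between vowels /u/ and /a/, so it voices to [b]. /p/ is a voiceless stop between vowels /a/ and /i/, so it voices to [b]. /t/ is a voiceless stop between vowels /i/ and /u/, so it voices to [d]. /veabekupapiamituz/ → veabegubabiamiduz.
Rule 4 (final devoicing): /z/ is a voiced obstruent in word-final position, so it devoices to [s]. /veabegubabiamiduz/ → veabegubabiamidus.

veabegubabiamidus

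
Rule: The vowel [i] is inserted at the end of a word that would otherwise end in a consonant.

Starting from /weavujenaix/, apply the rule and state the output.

the form ends in the consonant /x/, so [i] is inserted word-finally.
Surface form: [weavujenaixi].

weavujenaixi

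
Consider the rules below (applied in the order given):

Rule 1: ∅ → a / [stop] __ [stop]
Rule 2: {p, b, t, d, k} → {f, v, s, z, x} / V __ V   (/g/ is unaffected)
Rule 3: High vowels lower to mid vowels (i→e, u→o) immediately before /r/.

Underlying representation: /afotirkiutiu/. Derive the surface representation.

afoserkiusiu

Rule 1 (stop-cluster a-epenthesis): no segment meets the environment; /afotirkiutiu/ is unchanged.
Rule 2 (intervocalic spirantization): /t/ is a stop between vowels /o/ and /i/, so it spirantizes to the fricative [s]. /t/ is a stop between vowels /u/ and /i/, so it spirantizes to the fricative [s]. /afotirkiutiu/ → afosirkiusiu.
Rule 3 (pre-rhotic lowering): /i/ is a high vowel immediately before /r/, so it lowers to [e]. /afosirkiusiu/ → afoserkiusiu.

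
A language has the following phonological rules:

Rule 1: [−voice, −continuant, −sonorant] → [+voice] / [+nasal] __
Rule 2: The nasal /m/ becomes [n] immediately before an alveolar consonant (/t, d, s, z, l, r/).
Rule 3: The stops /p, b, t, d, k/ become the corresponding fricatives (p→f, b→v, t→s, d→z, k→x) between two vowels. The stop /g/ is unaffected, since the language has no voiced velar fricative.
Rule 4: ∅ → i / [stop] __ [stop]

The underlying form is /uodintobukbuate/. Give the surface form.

uozindovukibuase

Rule 1 (post-nasal voicing): /t/ is a voiceless stop immediately after the nasal /n/, so it voices to [d]. /uodintobukbuate/ → uodindobukbuate.
Rule 2 (nasal place assimilation): no segment meets the environment; /uodindobukbuate/ is unchanged.
Rule 3 (intervocalic spirantization): /d/ is a stop between vowels /o/ and /i/, so it spirantizes to the fricative [z]. /b/ is a stop between vowels /o/ and /u/, so it spirantizes to the fricative [v]. /t/ is a stop between vowels /a/ and /e/, so it spirantizes to the fricative [s]. /uodindobukbuate/ → uozindovukbuase.
Rule 4 (stop-cluster i-epenthesis): /k/ and /b/ form a stop–stop cluster, so [i] is inserted between them. /uozindovukbuase/ → uozindovukibuase.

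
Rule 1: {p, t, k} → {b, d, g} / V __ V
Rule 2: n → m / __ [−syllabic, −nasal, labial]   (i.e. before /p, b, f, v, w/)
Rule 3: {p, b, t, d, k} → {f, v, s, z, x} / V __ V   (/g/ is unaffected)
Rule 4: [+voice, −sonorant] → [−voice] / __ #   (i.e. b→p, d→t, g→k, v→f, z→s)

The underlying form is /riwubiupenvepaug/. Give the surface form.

riwuviuvemvevauk

Rule 1 (intervocalic voicing): /p/ is a voiceless stop between vowels /u/ and /e/, so it voices to [b]. /p/ is a voiceless stop between vowels /e/ and /a/, so it voices to [b]. /riwubiupenvepaug/ → riwubiubenvebaug.
Rule 2 (nasal place assimilation): /n/ precedes the labial consonant /v/, so it assimilates in place to [m]. /riwubiubenvebaug/ → riwubiubemvebaug.
Rule 3 (intervocalic spirantization): /b/ is a stop between vowels /u/ and /i/, so it spirantizes to the fricative [v]. /b/ is a stop between vowels /u/ and /e/, so it spirantizes to the fricative [v]. /b/ is a stop between vowels /e/ and /a/, so it spirantizes to the fricative [v]. /riwubiubemvebaug/ → riwuviuvemvevaug.
Rule 4 (final devoicing): /g/ is a voiced obstruent in word-final position, so it devoices to [k]. /riwuviuvemvevaug/ → riwuviuvemvevauk.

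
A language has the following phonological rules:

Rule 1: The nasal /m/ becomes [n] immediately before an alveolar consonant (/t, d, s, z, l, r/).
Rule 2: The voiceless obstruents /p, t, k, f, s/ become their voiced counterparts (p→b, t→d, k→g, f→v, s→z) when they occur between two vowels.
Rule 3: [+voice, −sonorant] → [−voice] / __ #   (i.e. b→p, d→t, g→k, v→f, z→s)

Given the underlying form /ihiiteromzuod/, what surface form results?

ihiideronzuot

Rule 1 (nasal place assimilation): /m/ precedes the alveolar consonant /z/, so it assimilates in place to [n]. /ihiiteromzuod/ → ihiiteronzuod.
Rule 2 (intervocalic voicing): /t/ is a voiceless obstruent between vowels /i/ and /e/, so it voices to [d]. /ihiiteronzuod/ → ihiideronzuod.
Rule 3 (final devoicing): /d/ is a voiced obstruent in word-final position, so it devoices to [t]. /ihiideronzuod/ → ihiideronzuot.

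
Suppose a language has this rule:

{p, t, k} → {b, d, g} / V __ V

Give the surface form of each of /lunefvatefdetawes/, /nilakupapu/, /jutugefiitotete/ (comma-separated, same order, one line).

lunefvadefdedawes, nilagubabu, judugefiidodede

/lunefvatefdetawes/: /t/ is a voiceless stop between vowels /a/ and /e/, so it voices to [d]. /t/ is a voiceless stop between vowels /e/ and /a/, so it voices to [d]. → [lunefvadefdedawes].
/nilakupapu/: /k/ is a voiceless stop between vowels /a/ and /u/, so it voices to [g]. /p/ is a voiceless stop between vowels /u/ and /a/, so it voices to [b]. /p/ is a voiceless stop between vowels /a/ and /u/, so it voices to [b]. → [nilagubabu].
/jutugefiitotete/: /t/ is a voiceless stop between vowels /u/ and /u/, so it voices to [d]. /t/ is a voiceless stop between vowels /i/ and /o/, so it voices to [d]. /t/ is a voiceless stop between vowels /o/ and /e/, so it voices to [d]. /t/ is a voiceless stop between vowels /e/ and /e/, so it voices to [d]. → [judugefiidodede].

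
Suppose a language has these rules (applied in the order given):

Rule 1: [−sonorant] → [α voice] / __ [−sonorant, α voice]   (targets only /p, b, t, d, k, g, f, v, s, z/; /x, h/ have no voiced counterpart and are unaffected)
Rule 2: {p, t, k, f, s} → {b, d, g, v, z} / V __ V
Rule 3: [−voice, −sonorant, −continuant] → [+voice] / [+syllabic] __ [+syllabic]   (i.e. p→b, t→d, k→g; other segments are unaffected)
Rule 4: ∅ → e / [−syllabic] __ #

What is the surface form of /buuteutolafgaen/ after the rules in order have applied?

Rule 1 (regressive voicing assimilation): /f/ precedes the voiced obstruent /g/, so it voices to [v] by assimilation. /buuteutolafgaen/ → buuteutolavgaen.
Rule 2 (intervocalic voicing): /t/ is a voiceless obstruent between vowels /u/ and /e/, so it voices to [d]. /t/ is a voiceless obstruent between vowels /u/ and /o/, so it voices to [d]. /buuteutolavgaen/ → buudeudolavgaen.
Rule 3 (intervocalic voicing): no segment meets the environment; /buudeudolavgaen/ is unchanged.
Rule 4 (final e-epenthesis): the form ends in the consonant /n/, so [e] is inserted word-finally. /buudeudolavgaen/ → buudeudolavgaene.

buudeudolavgaene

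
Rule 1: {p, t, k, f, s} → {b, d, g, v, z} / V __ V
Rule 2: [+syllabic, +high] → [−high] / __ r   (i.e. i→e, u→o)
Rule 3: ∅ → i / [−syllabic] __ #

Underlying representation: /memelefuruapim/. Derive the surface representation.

memelevoruabimi

Rule 1 (intervocalic voicing): /f/ is a voiceless obstruent between vowels /e/ and /u/, so it voices to [v]. /p/ is a voiceless obstruent between vowels /a/ and /i/, so it voices to [b]. /memelefuruapim/ → memelevuruabim.
Rule 2 (pre-rhotic lowering): /u/ is a high vowel immediately before /r/, so it lowers to [o]. /memelevuruabim/ → memelevoruabim.
Rule 3 (final i-epenthesis): the form ends in the consonant /m/, so [i] is inserted word-finally. /memelevoruabim/ → memelevoruabimi.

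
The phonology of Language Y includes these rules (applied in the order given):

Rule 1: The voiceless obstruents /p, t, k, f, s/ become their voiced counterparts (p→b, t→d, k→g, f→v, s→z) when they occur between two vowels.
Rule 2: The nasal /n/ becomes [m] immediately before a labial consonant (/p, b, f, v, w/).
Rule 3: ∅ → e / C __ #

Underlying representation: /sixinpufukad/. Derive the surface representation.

siximpuvugade

Rule 1 (intervocalic voicing): /f/ is a voiceless obstruent between vowels /u/ and /u/, so it voices to [v]. /k/ is a voiceless obstruent between vowels /u/ and /a/, so it voices to [g]. /sixinpufukad/ → sixinpuvugad.
Rule 2 (nasal place assimilation): /n/ precedes the labial consonant /p/, so it assimilates in place to [m]. /sixinpuvugad/ → siximpuvugad.
Rule 3 (final e-epenthesis): the form ends in the consonant /d/, so [e] is inserted word-finally. /siximpuvugad/ → siximpuvugade.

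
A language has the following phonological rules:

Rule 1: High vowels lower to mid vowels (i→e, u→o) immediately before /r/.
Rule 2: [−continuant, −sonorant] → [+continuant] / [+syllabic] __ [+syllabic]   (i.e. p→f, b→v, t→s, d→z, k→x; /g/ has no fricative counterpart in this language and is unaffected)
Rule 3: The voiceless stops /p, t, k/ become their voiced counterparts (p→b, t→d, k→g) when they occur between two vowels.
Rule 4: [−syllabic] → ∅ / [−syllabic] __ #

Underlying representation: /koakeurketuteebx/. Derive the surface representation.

koaxeorkesuseeb

Rule 1 (pre-rhotic lowering): /u/ is a high vowel immediately before /r/, so it lowers to [o]. /koakeurketuteebx/ → koakeorketuteebx.
Rule 2 (intervocalic spirantization): /k/ is a stop between vowels /a/ and /e/, so it spirantizes to the fricative [x]. /t/ is a stop between vowels /e/ and /u/, so it spirantizes to the fricative [s]. /t/ is a stop between vowels /u/ and /e/, so it spirantizes to the fricative [s]. /koakeorketuteebx/ → koaxeorkesuseebx.
Rule 3 (intervocalic voicing): no segment meets the environment; /koaxeorkesuseebx/ is unchanged.
Rule 4 (final cluster simplification): /x/ is the second consonant of a word-final cluster /bx/, so it deletes. /koaxeorkesuseebx/ → koaxeorkesuseeb.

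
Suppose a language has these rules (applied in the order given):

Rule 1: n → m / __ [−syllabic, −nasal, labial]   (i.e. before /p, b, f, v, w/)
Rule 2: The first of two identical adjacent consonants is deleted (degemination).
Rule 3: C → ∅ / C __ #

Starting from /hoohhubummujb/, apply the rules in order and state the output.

hoohubumuj

Rule 1 (nasal place assimilation): no segment meets the environment; /hoohhubummujb/ is unchanged.
Rule 2 (degemination): /hh/ is a geminate; the first /h/ deletes. /mm/ is a geminate; the first /m/ deletes. /hoohhubummujb/ → hoohubumujb.
Rule 3 (final cluster simplification): /b/ is the second consonant of a word-final cluster /jb/, so it deletes. /hoohubumujb/ → hoohubumuj.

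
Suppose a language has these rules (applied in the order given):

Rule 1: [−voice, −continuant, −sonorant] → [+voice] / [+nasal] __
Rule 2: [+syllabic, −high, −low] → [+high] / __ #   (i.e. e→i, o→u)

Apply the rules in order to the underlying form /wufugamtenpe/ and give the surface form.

wufugamdenbi

Rule 1 (post-nasal voicing): /t/ is a voiceless stop immediately after the nasal /m/, so it voices to [d]. /p/ is a voiceless stop immediately after the nasal /n/, so it voices to [b]. /wufugamtenpe/ → wufugamdenbe.
Rule 2 (final vowel raising): /e/ is a mid vowel in word-final position, so it raises to [i]. /wufugamdenbe/ → wufugamdenbi.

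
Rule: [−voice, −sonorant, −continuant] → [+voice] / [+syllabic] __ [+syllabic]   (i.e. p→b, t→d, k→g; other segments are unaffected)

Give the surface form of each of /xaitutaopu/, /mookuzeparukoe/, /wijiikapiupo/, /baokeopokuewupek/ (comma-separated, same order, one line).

/xaitutaopu/: /t/ is a voiceless stop between vowels /i/ and /u/, so it voices to [d]. /t/ is a voiceless stop between vowels /u/ and /a/, so it voices to [d]. /p/ is a voiceless stop between vowels /o/ and /u/, so it voices to [b]. → [xaidudaobu].
/mookuzeparukoe/: /k/ is a voiceless stop between vowels /o/ and /u/, so it voices to [g]. /p/ is a voiceless stop between vowels /e/ and /a/, so it voices to [b]. /k/ is a voiceless stop between vowels /u/ and /o/, so it voices to [g]. → [mooguzebarugoe].
/wijiikapiupo/: /k/ is a voiceless stop between vowels /i/ and /a/, so it voices to [g]. /p/ is a voiceless stop between vowels /a/ and /i/, so it voices to [b]. /p/ is a voiceless stop between vowels /u/ and /o/, so it voices to [b]. → [wijiigabiubo].
/baokeopokuewupek/: /k/ is a voiceless stop between vowels /o/ and /e/, so it voices to [g]. /p/ is a voiceless stop between vowels /o/ and /o/, so it voices to [b]. /k/ is a voiceless stop between vowels /o/ and /u/, so it voices to [g]. /p/ is a voiceless stop between vowels /u/ and /e/, so it voices to [b]. → [baogeoboguewubek].

xaidudaobu, mooguzebarugoe, wijiigabiubo, baogeoboguewubek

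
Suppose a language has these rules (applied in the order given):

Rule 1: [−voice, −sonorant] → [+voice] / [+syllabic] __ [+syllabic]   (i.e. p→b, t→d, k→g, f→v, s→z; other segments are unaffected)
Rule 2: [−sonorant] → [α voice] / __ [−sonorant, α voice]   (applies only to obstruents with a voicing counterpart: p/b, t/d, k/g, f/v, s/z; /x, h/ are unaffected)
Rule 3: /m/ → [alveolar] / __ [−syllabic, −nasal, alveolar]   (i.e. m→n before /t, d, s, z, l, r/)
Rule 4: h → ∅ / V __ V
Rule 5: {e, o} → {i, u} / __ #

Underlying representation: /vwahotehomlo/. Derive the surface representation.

Rule 1 (intervocalic voicing): /t/ is a voiceless obstruent between vowels /o/ and /e/, so it voices to [d]. /vwahotehomlo/ → vwahodehomlo.
Rule 2 (regressive voicing assimilation): no segment meets the environment; /vwahodehomlo/ is unchanged.
Rule 3 (nasal place assimilation): /m/ precedes the alveolar consonant /l/, so it assimilates in place to [n]. /vwahodehomlo/ → vwahodehonlo.
Rule 4 (intervocalic h-deletion): /h/ occurs between vowels /a/ and /o/, so it deletes. /h/ occurs between vowels /e/ and /o/, so it deletes. /vwahodehonlo/ → vwaodeonlo.
Rule 5 (final vowel raising): /o/ is a mid vowel in word-final position, so it raises to [u]. /vwaodeonlo/ → vwaodeonlu.

vwaodeonlu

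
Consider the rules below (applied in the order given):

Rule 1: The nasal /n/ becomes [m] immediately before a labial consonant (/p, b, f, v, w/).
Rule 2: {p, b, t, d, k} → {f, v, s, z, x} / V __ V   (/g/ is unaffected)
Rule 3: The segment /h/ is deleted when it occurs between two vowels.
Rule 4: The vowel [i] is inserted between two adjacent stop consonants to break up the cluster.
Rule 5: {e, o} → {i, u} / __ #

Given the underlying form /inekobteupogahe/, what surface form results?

inexobiteufogai

Rule 1 (nasal place assimilation): no segment meets the environment; /inekobteupogahe/ is unchanged.
Rule 2 (intervocalic spirantization): /k/ is a stop between vowels /e/ and /o/, so it spirantizes to the fricative [x]. /p/ is a stop between vowels /u/ and /o/, so it spirantizes to the fricative [f]. /inekobteupogahe/ → inexobteufogahe.
Rule 3 (intervocalic h-deletion): /h/ occurs between vowels /a/ and /e/, so it deletes. /inexobteufogahe/ → inexobteufogae.
Rule 4 (stop-cluster i-epenthesis): /b/ and /t/ form a stop–stop cluster, so [i] is inserted between them. /inexobteufogae/ → inexobiteufogae.
Rule 5 (final vowel raising): /e/ is a mid vowel in word-final position, so it raises to [i]. /inexobiteufogae/ → inexobiteufogai.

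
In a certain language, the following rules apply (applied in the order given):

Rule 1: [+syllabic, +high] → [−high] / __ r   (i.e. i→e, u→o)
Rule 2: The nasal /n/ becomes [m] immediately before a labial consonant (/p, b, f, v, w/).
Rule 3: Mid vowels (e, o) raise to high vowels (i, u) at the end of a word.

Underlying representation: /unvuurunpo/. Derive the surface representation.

Rule 1 (pre-rhotic lowering): /u/ is a high vowel immediately before /r/, so it lowers to [o]. /unvuurunpo/ → unvuorunpo.
Rule 2 (nasal place assimilation): /n/ precedes the labial consonant /v/, so it assimilates in place to [m]. /n/ precedes the labial consonant /p/, so it assimilates in place to [m]. /unvuorunpo/ → umvuorumpo.
Rule 3 (final vowel raising): /o/ is a mid vowel in word-final position, so it raises to [u]. /umvuorumpo/ → umvuorumpu.

umvuorumpu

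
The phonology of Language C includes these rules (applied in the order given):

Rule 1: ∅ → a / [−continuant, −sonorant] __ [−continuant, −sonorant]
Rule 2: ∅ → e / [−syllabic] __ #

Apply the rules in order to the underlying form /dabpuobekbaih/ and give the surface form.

dabapuobekabaihe

Rule 1 (stop-cluster a-epenthesis): /b/ and /p/ form a stop–stop cluster, so [a] is inserted between them. /k/ and /b/ form a stop–stop cluster, so [a] is inserted between them. /dabpuobekbaih/ → dabapuobekabaih.
Rule 2 (final e-epenthesis): the form ends in the consonant /h/, so [e] is inserted word-finally. /dabapuobekabaih/ → dabapuobekabaihe.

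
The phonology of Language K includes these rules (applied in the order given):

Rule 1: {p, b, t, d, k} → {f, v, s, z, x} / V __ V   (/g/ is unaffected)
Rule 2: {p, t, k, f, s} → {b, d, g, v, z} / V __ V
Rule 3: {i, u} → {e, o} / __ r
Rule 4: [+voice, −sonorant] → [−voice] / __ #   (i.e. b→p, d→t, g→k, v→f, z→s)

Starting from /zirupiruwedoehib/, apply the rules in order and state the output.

zeruveruwezoehip

Rule 1 (intervocalic spirantization): /p/ is a stop between vowels /u/ and /i/, so it spirantizes to the fricative [f]. /d/ is a stop between vowels /e/ and /o/, so it spirantizes to the fricative [z]. /zirupiruwedoehib/ → zirufiruwezoehib.
Rule 2 (intervocalic voicing): /f/ is a voiceless obstruent between vowels /u/ and /i/, so it voices to [v]. /zirufiruwezoehib/ → ziruviruwezoehib.
Rule 3 (pre-rhotic lowering): /i/ is a high vowel immediately before /r/, so it lowers to [e]. /i/ is a high vowel immediately before /r/, so it lowers to [e]. /ziruviruwezoehib/ → zeruveruwezoehib.
Rule 4 (final devoicing): /b/ is a voiced obstruent in word-final position, so it devoices to [p]. /zeruveruwezoehib/ → zeruveruwezoehip.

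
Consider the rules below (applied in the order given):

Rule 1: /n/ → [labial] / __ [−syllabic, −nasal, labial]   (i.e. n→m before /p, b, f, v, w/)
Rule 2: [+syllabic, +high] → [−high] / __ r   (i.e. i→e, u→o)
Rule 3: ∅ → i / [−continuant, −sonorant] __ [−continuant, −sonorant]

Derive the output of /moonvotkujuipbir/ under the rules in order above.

Rule 1 (nasal place assimilation): /n/ precedes the labial consonant /v/, so it assimilates in place to [m]. /moonvotkujuipbir/ → moomvotkujuipbir.
Rule 2 (pre-rhotic lowering): /i/ is a high vowel immediately before /r/, so it lowers to [e]. /moomvotkujuipbir/ → moomvotkujuipber.
Rule 3 (stop-cluster i-epenthesis): /t/ and /k/ form a stop–stop cluster, so [i] is inserted between them. /p/ and /b/ form a stop–stop cluster, so [i] is inserted between them. /moomvotkujuipber/ → moomvotikujuipiber.

moomvotikujuipiber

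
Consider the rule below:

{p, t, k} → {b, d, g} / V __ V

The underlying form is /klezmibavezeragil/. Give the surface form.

klezmibavezeragil

No segment of /klezmibavezeragil/ meets the structural description of the rule, so the form surfaces unchanged.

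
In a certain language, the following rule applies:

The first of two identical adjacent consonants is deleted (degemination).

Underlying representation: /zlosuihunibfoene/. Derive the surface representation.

No segment of /zlosuihunibfoene/ meets the structural description of the rule, so the form surfaces unchanged.

zlosuihunibfoene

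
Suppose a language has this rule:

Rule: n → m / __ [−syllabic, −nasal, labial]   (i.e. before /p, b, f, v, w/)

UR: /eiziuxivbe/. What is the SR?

No segment of /eiziuxivbe/ meets the structural description of the rule, so the form surfaces unchanged.

eiziuxivbe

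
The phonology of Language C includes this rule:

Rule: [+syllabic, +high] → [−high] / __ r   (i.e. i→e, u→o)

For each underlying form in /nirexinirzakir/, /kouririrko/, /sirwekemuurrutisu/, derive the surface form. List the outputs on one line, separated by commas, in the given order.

/nirexinirzakir/: /i/ is a high vowel immediately before /r/, so it lowers to [e]. /i/ is a high vowel immediately before /r/, so it lowers to [e]. /i/ is a high vowel immediately before /r/, so it lowers to [e]. → [nerexinerzaker].
/kouririrko/: /u/ is a high vowel immediately before /r/, so it lowers to [o]. /i/ is a high vowel immediately before /r/, so it lowers to [e]. /i/ is a high vowel immediately before /r/, so it lowers to [e]. → [koorererko].
/sirwekemuurrutisu/: /i/ is a high vowel immediately before /r/, so it lowers to [e]. /u/ is a high vowel immediately before /r/, so it lowers to [o]. → [serwekemuorrutisu].

nerexinerzaker, koorererko, serwekemuorrutisu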